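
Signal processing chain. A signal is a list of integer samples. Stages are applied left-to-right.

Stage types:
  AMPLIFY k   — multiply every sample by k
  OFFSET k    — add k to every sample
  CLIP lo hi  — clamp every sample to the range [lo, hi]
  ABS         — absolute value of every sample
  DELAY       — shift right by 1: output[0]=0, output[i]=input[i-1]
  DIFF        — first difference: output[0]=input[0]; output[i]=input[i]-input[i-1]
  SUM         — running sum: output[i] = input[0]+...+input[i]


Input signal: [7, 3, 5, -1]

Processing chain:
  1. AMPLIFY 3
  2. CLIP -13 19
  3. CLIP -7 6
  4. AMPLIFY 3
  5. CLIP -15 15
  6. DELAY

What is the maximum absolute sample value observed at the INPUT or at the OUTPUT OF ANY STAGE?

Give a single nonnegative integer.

Answer: 21

Derivation:
Input: [7, 3, 5, -1] (max |s|=7)
Stage 1 (AMPLIFY 3): 7*3=21, 3*3=9, 5*3=15, -1*3=-3 -> [21, 9, 15, -3] (max |s|=21)
Stage 2 (CLIP -13 19): clip(21,-13,19)=19, clip(9,-13,19)=9, clip(15,-13,19)=15, clip(-3,-13,19)=-3 -> [19, 9, 15, -3] (max |s|=19)
Stage 3 (CLIP -7 6): clip(19,-7,6)=6, clip(9,-7,6)=6, clip(15,-7,6)=6, clip(-3,-7,6)=-3 -> [6, 6, 6, -3] (max |s|=6)
Stage 4 (AMPLIFY 3): 6*3=18, 6*3=18, 6*3=18, -3*3=-9 -> [18, 18, 18, -9] (max |s|=18)
Stage 5 (CLIP -15 15): clip(18,-15,15)=15, clip(18,-15,15)=15, clip(18,-15,15)=15, clip(-9,-15,15)=-9 -> [15, 15, 15, -9] (max |s|=15)
Stage 6 (DELAY): [0, 15, 15, 15] = [0, 15, 15, 15] -> [0, 15, 15, 15] (max |s|=15)
Overall max amplitude: 21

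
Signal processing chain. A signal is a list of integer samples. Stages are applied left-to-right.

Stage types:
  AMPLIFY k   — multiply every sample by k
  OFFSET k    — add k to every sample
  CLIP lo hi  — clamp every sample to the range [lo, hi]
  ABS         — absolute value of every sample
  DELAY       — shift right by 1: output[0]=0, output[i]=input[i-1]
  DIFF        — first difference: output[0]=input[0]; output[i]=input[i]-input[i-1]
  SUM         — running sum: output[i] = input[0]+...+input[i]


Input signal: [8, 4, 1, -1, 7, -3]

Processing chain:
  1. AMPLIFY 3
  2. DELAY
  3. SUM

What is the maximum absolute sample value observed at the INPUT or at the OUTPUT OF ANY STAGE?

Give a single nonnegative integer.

Input: [8, 4, 1, -1, 7, -3] (max |s|=8)
Stage 1 (AMPLIFY 3): 8*3=24, 4*3=12, 1*3=3, -1*3=-3, 7*3=21, -3*3=-9 -> [24, 12, 3, -3, 21, -9] (max |s|=24)
Stage 2 (DELAY): [0, 24, 12, 3, -3, 21] = [0, 24, 12, 3, -3, 21] -> [0, 24, 12, 3, -3, 21] (max |s|=24)
Stage 3 (SUM): sum[0..0]=0, sum[0..1]=24, sum[0..2]=36, sum[0..3]=39, sum[0..4]=36, sum[0..5]=57 -> [0, 24, 36, 39, 36, 57] (max |s|=57)
Overall max amplitude: 57

Answer: 57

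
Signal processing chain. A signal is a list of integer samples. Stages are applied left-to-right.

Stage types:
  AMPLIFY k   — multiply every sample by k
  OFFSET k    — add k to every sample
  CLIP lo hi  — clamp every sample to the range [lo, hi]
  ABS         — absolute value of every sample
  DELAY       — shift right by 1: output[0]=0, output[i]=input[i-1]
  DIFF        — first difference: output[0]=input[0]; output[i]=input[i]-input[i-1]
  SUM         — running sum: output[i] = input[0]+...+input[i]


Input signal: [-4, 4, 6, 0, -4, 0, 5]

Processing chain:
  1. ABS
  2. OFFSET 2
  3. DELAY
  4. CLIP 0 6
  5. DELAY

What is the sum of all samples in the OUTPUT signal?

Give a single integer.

Answer: 26

Derivation:
Input: [-4, 4, 6, 0, -4, 0, 5]
Stage 1 (ABS): |-4|=4, |4|=4, |6|=6, |0|=0, |-4|=4, |0|=0, |5|=5 -> [4, 4, 6, 0, 4, 0, 5]
Stage 2 (OFFSET 2): 4+2=6, 4+2=6, 6+2=8, 0+2=2, 4+2=6, 0+2=2, 5+2=7 -> [6, 6, 8, 2, 6, 2, 7]
Stage 3 (DELAY): [0, 6, 6, 8, 2, 6, 2] = [0, 6, 6, 8, 2, 6, 2] -> [0, 6, 6, 8, 2, 6, 2]
Stage 4 (CLIP 0 6): clip(0,0,6)=0, clip(6,0,6)=6, clip(6,0,6)=6, clip(8,0,6)=6, clip(2,0,6)=2, clip(6,0,6)=6, clip(2,0,6)=2 -> [0, 6, 6, 6, 2, 6, 2]
Stage 5 (DELAY): [0, 0, 6, 6, 6, 2, 6] = [0, 0, 6, 6, 6, 2, 6] -> [0, 0, 6, 6, 6, 2, 6]
Output sum: 26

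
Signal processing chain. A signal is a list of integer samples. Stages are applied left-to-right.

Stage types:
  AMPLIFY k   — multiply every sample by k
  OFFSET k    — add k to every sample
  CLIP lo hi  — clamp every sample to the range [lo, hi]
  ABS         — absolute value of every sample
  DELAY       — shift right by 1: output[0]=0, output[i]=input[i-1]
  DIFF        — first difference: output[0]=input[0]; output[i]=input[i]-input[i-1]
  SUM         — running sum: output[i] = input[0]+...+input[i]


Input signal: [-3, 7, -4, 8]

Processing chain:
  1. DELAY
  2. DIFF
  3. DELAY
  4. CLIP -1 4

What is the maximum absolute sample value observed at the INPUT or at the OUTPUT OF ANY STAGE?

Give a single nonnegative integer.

Answer: 11

Derivation:
Input: [-3, 7, -4, 8] (max |s|=8)
Stage 1 (DELAY): [0, -3, 7, -4] = [0, -3, 7, -4] -> [0, -3, 7, -4] (max |s|=7)
Stage 2 (DIFF): s[0]=0, -3-0=-3, 7--3=10, -4-7=-11 -> [0, -3, 10, -11] (max |s|=11)
Stage 3 (DELAY): [0, 0, -3, 10] = [0, 0, -3, 10] -> [0, 0, -3, 10] (max |s|=10)
Stage 4 (CLIP -1 4): clip(0,-1,4)=0, clip(0,-1,4)=0, clip(-3,-1,4)=-1, clip(10,-1,4)=4 -> [0, 0, -1, 4] (max |s|=4)
Overall max amplitude: 11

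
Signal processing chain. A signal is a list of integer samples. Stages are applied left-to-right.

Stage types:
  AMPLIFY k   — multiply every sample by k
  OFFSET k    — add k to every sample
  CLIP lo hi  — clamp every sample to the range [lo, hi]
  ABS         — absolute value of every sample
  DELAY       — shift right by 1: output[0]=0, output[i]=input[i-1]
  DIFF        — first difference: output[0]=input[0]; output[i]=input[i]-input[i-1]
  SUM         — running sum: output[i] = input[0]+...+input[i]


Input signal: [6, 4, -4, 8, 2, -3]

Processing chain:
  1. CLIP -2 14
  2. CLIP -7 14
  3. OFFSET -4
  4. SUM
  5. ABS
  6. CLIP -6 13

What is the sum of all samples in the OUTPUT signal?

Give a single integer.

Answer: 18

Derivation:
Input: [6, 4, -4, 8, 2, -3]
Stage 1 (CLIP -2 14): clip(6,-2,14)=6, clip(4,-2,14)=4, clip(-4,-2,14)=-2, clip(8,-2,14)=8, clip(2,-2,14)=2, clip(-3,-2,14)=-2 -> [6, 4, -2, 8, 2, -2]
Stage 2 (CLIP -7 14): clip(6,-7,14)=6, clip(4,-7,14)=4, clip(-2,-7,14)=-2, clip(8,-7,14)=8, clip(2,-7,14)=2, clip(-2,-7,14)=-2 -> [6, 4, -2, 8, 2, -2]
Stage 3 (OFFSET -4): 6+-4=2, 4+-4=0, -2+-4=-6, 8+-4=4, 2+-4=-2, -2+-4=-6 -> [2, 0, -6, 4, -2, -6]
Stage 4 (SUM): sum[0..0]=2, sum[0..1]=2, sum[0..2]=-4, sum[0..3]=0, sum[0..4]=-2, sum[0..5]=-8 -> [2, 2, -4, 0, -2, -8]
Stage 5 (ABS): |2|=2, |2|=2, |-4|=4, |0|=0, |-2|=2, |-8|=8 -> [2, 2, 4, 0, 2, 8]
Stage 6 (CLIP -6 13): clip(2,-6,13)=2, clip(2,-6,13)=2, clip(4,-6,13)=4, clip(0,-6,13)=0, clip(2,-6,13)=2, clip(8,-6,13)=8 -> [2, 2, 4, 0, 2, 8]
Output sum: 18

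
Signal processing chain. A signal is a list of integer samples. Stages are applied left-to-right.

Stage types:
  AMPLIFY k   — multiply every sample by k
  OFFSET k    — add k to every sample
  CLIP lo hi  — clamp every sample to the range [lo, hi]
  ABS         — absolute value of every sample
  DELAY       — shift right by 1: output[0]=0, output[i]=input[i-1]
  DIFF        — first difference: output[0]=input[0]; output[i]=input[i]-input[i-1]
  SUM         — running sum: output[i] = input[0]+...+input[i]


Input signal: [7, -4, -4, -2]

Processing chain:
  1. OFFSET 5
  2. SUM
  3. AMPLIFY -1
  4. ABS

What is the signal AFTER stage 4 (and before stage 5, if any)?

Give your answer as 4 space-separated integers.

Answer: 12 13 14 17

Derivation:
Input: [7, -4, -4, -2]
Stage 1 (OFFSET 5): 7+5=12, -4+5=1, -4+5=1, -2+5=3 -> [12, 1, 1, 3]
Stage 2 (SUM): sum[0..0]=12, sum[0..1]=13, sum[0..2]=14, sum[0..3]=17 -> [12, 13, 14, 17]
Stage 3 (AMPLIFY -1): 12*-1=-12, 13*-1=-13, 14*-1=-14, 17*-1=-17 -> [-12, -13, -14, -17]
Stage 4 (ABS): |-12|=12, |-13|=13, |-14|=14, |-17|=17 -> [12, 13, 14, 17]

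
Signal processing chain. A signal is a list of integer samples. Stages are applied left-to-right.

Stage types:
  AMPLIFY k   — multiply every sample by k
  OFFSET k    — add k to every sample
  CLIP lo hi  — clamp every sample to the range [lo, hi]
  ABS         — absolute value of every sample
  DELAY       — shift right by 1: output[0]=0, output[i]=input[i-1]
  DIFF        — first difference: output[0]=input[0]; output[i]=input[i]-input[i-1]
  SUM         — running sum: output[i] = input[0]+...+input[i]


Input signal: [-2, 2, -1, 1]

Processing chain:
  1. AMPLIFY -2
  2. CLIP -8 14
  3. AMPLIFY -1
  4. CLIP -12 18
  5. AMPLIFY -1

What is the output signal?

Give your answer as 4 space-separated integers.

Input: [-2, 2, -1, 1]
Stage 1 (AMPLIFY -2): -2*-2=4, 2*-2=-4, -1*-2=2, 1*-2=-2 -> [4, -4, 2, -2]
Stage 2 (CLIP -8 14): clip(4,-8,14)=4, clip(-4,-8,14)=-4, clip(2,-8,14)=2, clip(-2,-8,14)=-2 -> [4, -4, 2, -2]
Stage 3 (AMPLIFY -1): 4*-1=-4, -4*-1=4, 2*-1=-2, -2*-1=2 -> [-4, 4, -2, 2]
Stage 4 (CLIP -12 18): clip(-4,-12,18)=-4, clip(4,-12,18)=4, clip(-2,-12,18)=-2, clip(2,-12,18)=2 -> [-4, 4, -2, 2]
Stage 5 (AMPLIFY -1): -4*-1=4, 4*-1=-4, -2*-1=2, 2*-1=-2 -> [4, -4, 2, -2]

Answer: 4 -4 2 -2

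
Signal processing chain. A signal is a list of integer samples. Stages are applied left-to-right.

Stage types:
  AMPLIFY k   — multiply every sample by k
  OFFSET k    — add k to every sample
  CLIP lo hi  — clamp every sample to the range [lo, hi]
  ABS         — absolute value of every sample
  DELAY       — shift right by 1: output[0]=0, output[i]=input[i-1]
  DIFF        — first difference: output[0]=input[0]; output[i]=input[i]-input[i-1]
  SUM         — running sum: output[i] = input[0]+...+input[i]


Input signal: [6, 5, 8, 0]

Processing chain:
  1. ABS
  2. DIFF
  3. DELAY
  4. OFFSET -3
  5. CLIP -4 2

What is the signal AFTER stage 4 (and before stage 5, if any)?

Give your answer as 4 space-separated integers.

Answer: -3 3 -4 0

Derivation:
Input: [6, 5, 8, 0]
Stage 1 (ABS): |6|=6, |5|=5, |8|=8, |0|=0 -> [6, 5, 8, 0]
Stage 2 (DIFF): s[0]=6, 5-6=-1, 8-5=3, 0-8=-8 -> [6, -1, 3, -8]
Stage 3 (DELAY): [0, 6, -1, 3] = [0, 6, -1, 3] -> [0, 6, -1, 3]
Stage 4 (OFFSET -3): 0+-3=-3, 6+-3=3, -1+-3=-4, 3+-3=0 -> [-3, 3, -4, 0]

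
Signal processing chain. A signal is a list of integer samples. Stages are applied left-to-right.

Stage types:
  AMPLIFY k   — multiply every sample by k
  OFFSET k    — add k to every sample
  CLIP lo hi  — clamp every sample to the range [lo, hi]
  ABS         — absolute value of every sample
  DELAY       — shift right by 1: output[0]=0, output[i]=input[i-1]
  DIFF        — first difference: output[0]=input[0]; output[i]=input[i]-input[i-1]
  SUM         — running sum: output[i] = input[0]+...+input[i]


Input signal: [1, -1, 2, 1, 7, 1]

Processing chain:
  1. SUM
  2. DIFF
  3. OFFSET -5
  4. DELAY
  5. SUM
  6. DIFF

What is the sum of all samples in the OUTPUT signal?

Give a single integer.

Input: [1, -1, 2, 1, 7, 1]
Stage 1 (SUM): sum[0..0]=1, sum[0..1]=0, sum[0..2]=2, sum[0..3]=3, sum[0..4]=10, sum[0..5]=11 -> [1, 0, 2, 3, 10, 11]
Stage 2 (DIFF): s[0]=1, 0-1=-1, 2-0=2, 3-2=1, 10-3=7, 11-10=1 -> [1, -1, 2, 1, 7, 1]
Stage 3 (OFFSET -5): 1+-5=-4, -1+-5=-6, 2+-5=-3, 1+-5=-4, 7+-5=2, 1+-5=-4 -> [-4, -6, -3, -4, 2, -4]
Stage 4 (DELAY): [0, -4, -6, -3, -4, 2] = [0, -4, -6, -3, -4, 2] -> [0, -4, -6, -3, -4, 2]
Stage 5 (SUM): sum[0..0]=0, sum[0..1]=-4, sum[0..2]=-10, sum[0..3]=-13, sum[0..4]=-17, sum[0..5]=-15 -> [0, -4, -10, -13, -17, -15]
Stage 6 (DIFF): s[0]=0, -4-0=-4, -10--4=-6, -13--10=-3, -17--13=-4, -15--17=2 -> [0, -4, -6, -3, -4, 2]
Output sum: -15

Answer: -15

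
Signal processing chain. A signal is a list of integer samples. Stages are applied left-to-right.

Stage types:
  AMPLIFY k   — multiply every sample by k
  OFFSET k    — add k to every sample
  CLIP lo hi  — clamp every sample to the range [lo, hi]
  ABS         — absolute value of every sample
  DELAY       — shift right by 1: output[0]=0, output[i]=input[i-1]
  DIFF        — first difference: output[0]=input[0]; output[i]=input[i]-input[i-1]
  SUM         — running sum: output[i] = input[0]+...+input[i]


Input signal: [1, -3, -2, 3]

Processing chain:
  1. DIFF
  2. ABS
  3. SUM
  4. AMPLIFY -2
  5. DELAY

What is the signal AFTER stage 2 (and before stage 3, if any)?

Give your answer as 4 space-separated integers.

Input: [1, -3, -2, 3]
Stage 1 (DIFF): s[0]=1, -3-1=-4, -2--3=1, 3--2=5 -> [1, -4, 1, 5]
Stage 2 (ABS): |1|=1, |-4|=4, |1|=1, |5|=5 -> [1, 4, 1, 5]

Answer: 1 4 1 5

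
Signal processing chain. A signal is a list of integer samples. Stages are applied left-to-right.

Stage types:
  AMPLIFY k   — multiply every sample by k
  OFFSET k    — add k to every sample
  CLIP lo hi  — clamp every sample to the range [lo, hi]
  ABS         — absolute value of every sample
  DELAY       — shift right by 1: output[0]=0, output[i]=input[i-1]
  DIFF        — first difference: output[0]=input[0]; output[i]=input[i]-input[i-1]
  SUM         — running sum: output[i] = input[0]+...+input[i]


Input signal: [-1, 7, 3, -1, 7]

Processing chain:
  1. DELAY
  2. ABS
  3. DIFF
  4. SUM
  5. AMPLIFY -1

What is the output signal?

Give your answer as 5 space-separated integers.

Answer: 0 -1 -7 -3 -1

Derivation:
Input: [-1, 7, 3, -1, 7]
Stage 1 (DELAY): [0, -1, 7, 3, -1] = [0, -1, 7, 3, -1] -> [0, -1, 7, 3, -1]
Stage 2 (ABS): |0|=0, |-1|=1, |7|=7, |3|=3, |-1|=1 -> [0, 1, 7, 3, 1]
Stage 3 (DIFF): s[0]=0, 1-0=1, 7-1=6, 3-7=-4, 1-3=-2 -> [0, 1, 6, -4, -2]
Stage 4 (SUM): sum[0..0]=0, sum[0..1]=1, sum[0..2]=7, sum[0..3]=3, sum[0..4]=1 -> [0, 1, 7, 3, 1]
Stage 5 (AMPLIFY -1): 0*-1=0, 1*-1=-1, 7*-1=-7, 3*-1=-3, 1*-1=-1 -> [0, -1, -7, -3, -1]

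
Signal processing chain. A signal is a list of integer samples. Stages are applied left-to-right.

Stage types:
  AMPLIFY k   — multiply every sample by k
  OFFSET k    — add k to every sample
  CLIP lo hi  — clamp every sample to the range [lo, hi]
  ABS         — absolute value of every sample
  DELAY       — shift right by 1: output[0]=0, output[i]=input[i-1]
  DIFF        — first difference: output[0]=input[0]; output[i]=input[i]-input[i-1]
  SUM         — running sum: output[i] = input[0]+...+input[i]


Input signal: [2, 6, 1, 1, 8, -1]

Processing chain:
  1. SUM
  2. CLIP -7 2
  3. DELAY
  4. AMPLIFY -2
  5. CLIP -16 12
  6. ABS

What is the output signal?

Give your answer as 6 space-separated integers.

Input: [2, 6, 1, 1, 8, -1]
Stage 1 (SUM): sum[0..0]=2, sum[0..1]=8, sum[0..2]=9, sum[0..3]=10, sum[0..4]=18, sum[0..5]=17 -> [2, 8, 9, 10, 18, 17]
Stage 2 (CLIP -7 2): clip(2,-7,2)=2, clip(8,-7,2)=2, clip(9,-7,2)=2, clip(10,-7,2)=2, clip(18,-7,2)=2, clip(17,-7,2)=2 -> [2, 2, 2, 2, 2, 2]
Stage 3 (DELAY): [0, 2, 2, 2, 2, 2] = [0, 2, 2, 2, 2, 2] -> [0, 2, 2, 2, 2, 2]
Stage 4 (AMPLIFY -2): 0*-2=0, 2*-2=-4, 2*-2=-4, 2*-2=-4, 2*-2=-4, 2*-2=-4 -> [0, -4, -4, -4, -4, -4]
Stage 5 (CLIP -16 12): clip(0,-16,12)=0, clip(-4,-16,12)=-4, clip(-4,-16,12)=-4, clip(-4,-16,12)=-4, clip(-4,-16,12)=-4, clip(-4,-16,12)=-4 -> [0, -4, -4, -4, -4, -4]
Stage 6 (ABS): |0|=0, |-4|=4, |-4|=4, |-4|=4, |-4|=4, |-4|=4 -> [0, 4, 4, 4, 4, 4]

Answer: 0 4 4 4 4 4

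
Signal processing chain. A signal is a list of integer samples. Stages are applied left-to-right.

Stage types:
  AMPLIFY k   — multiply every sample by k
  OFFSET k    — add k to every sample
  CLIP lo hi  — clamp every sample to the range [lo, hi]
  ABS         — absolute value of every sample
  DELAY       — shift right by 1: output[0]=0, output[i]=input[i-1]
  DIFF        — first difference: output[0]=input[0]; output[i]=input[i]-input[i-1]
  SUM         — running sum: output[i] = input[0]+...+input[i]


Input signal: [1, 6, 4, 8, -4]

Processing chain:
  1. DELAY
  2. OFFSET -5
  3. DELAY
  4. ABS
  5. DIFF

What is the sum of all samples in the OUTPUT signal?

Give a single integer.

Answer: 1

Derivation:
Input: [1, 6, 4, 8, -4]
Stage 1 (DELAY): [0, 1, 6, 4, 8] = [0, 1, 6, 4, 8] -> [0, 1, 6, 4, 8]
Stage 2 (OFFSET -5): 0+-5=-5, 1+-5=-4, 6+-5=1, 4+-5=-1, 8+-5=3 -> [-5, -4, 1, -1, 3]
Stage 3 (DELAY): [0, -5, -4, 1, -1] = [0, -5, -4, 1, -1] -> [0, -5, -4, 1, -1]
Stage 4 (ABS): |0|=0, |-5|=5, |-4|=4, |1|=1, |-1|=1 -> [0, 5, 4, 1, 1]
Stage 5 (DIFF): s[0]=0, 5-0=5, 4-5=-1, 1-4=-3, 1-1=0 -> [0, 5, -1, -3, 0]
Output sum: 1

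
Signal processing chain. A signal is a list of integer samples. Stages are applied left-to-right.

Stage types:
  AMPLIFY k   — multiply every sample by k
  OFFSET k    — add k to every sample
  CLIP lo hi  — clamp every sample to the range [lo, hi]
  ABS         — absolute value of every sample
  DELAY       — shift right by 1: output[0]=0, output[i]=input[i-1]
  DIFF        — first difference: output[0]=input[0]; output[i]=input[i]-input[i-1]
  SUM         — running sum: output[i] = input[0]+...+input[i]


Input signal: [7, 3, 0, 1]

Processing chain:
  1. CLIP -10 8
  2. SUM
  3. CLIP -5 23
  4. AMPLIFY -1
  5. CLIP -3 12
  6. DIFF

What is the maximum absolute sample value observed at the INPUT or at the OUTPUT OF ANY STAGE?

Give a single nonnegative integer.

Answer: 11

Derivation:
Input: [7, 3, 0, 1] (max |s|=7)
Stage 1 (CLIP -10 8): clip(7,-10,8)=7, clip(3,-10,8)=3, clip(0,-10,8)=0, clip(1,-10,8)=1 -> [7, 3, 0, 1] (max |s|=7)
Stage 2 (SUM): sum[0..0]=7, sum[0..1]=10, sum[0..2]=10, sum[0..3]=11 -> [7, 10, 10, 11] (max |s|=11)
Stage 3 (CLIP -5 23): clip(7,-5,23)=7, clip(10,-5,23)=10, clip(10,-5,23)=10, clip(11,-5,23)=11 -> [7, 10, 10, 11] (max |s|=11)
Stage 4 (AMPLIFY -1): 7*-1=-7, 10*-1=-10, 10*-1=-10, 11*-1=-11 -> [-7, -10, -10, -11] (max |s|=11)
Stage 5 (CLIP -3 12): clip(-7,-3,12)=-3, clip(-10,-3,12)=-3, clip(-10,-3,12)=-3, clip(-11,-3,12)=-3 -> [-3, -3, -3, -3] (max |s|=3)
Stage 6 (DIFF): s[0]=-3, -3--3=0, -3--3=0, -3--3=0 -> [-3, 0, 0, 0] (max |s|=3)
Overall max amplitude: 11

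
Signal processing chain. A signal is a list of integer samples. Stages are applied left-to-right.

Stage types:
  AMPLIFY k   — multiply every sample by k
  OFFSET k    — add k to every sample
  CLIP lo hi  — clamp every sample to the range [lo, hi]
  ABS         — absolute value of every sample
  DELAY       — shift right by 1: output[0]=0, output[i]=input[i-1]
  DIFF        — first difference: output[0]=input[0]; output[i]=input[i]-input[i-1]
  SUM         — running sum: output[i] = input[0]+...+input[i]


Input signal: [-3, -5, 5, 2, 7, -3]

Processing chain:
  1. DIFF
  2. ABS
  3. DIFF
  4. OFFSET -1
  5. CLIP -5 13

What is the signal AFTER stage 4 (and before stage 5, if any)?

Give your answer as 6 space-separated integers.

Answer: 2 -2 7 -8 1 4

Derivation:
Input: [-3, -5, 5, 2, 7, -3]
Stage 1 (DIFF): s[0]=-3, -5--3=-2, 5--5=10, 2-5=-3, 7-2=5, -3-7=-10 -> [-3, -2, 10, -3, 5, -10]
Stage 2 (ABS): |-3|=3, |-2|=2, |10|=10, |-3|=3, |5|=5, |-10|=10 -> [3, 2, 10, 3, 5, 10]
Stage 3 (DIFF): s[0]=3, 2-3=-1, 10-2=8, 3-10=-7, 5-3=2, 10-5=5 -> [3, -1, 8, -7, 2, 5]
Stage 4 (OFFSET -1): 3+-1=2, -1+-1=-2, 8+-1=7, -7+-1=-8, 2+-1=1, 5+-1=4 -> [2, -2, 7, -8, 1, 4]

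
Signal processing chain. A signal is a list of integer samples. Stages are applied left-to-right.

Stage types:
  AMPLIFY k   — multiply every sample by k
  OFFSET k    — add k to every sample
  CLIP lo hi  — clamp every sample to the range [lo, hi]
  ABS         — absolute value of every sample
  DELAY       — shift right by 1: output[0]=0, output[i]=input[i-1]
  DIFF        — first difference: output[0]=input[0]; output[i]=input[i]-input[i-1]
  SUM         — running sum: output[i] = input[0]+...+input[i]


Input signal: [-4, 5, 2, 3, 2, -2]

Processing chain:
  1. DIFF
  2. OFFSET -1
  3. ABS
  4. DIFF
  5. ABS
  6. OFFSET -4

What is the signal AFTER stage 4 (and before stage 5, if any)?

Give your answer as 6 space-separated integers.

Answer: 5 3 -4 -4 2 3

Derivation:
Input: [-4, 5, 2, 3, 2, -2]
Stage 1 (DIFF): s[0]=-4, 5--4=9, 2-5=-3, 3-2=1, 2-3=-1, -2-2=-4 -> [-4, 9, -3, 1, -1, -4]
Stage 2 (OFFSET -1): -4+-1=-5, 9+-1=8, -3+-1=-4, 1+-1=0, -1+-1=-2, -4+-1=-5 -> [-5, 8, -4, 0, -2, -5]
Stage 3 (ABS): |-5|=5, |8|=8, |-4|=4, |0|=0, |-2|=2, |-5|=5 -> [5, 8, 4, 0, 2, 5]
Stage 4 (DIFF): s[0]=5, 8-5=3, 4-8=-4, 0-4=-4, 2-0=2, 5-2=3 -> [5, 3, -4, -4, 2, 3]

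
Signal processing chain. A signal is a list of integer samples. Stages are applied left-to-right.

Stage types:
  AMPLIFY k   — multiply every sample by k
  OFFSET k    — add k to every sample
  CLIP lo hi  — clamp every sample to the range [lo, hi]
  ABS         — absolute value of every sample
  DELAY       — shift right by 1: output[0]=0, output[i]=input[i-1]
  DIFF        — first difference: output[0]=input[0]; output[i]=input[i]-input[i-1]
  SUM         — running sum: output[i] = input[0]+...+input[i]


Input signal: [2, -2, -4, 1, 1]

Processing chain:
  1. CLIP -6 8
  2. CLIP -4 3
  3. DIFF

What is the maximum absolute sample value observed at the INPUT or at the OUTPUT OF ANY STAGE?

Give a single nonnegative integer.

Input: [2, -2, -4, 1, 1] (max |s|=4)
Stage 1 (CLIP -6 8): clip(2,-6,8)=2, clip(-2,-6,8)=-2, clip(-4,-6,8)=-4, clip(1,-6,8)=1, clip(1,-6,8)=1 -> [2, -2, -4, 1, 1] (max |s|=4)
Stage 2 (CLIP -4 3): clip(2,-4,3)=2, clip(-2,-4,3)=-2, clip(-4,-4,3)=-4, clip(1,-4,3)=1, clip(1,-4,3)=1 -> [2, -2, -4, 1, 1] (max |s|=4)
Stage 3 (DIFF): s[0]=2, -2-2=-4, -4--2=-2, 1--4=5, 1-1=0 -> [2, -4, -2, 5, 0] (max |s|=5)
Overall max amplitude: 5

Answer: 5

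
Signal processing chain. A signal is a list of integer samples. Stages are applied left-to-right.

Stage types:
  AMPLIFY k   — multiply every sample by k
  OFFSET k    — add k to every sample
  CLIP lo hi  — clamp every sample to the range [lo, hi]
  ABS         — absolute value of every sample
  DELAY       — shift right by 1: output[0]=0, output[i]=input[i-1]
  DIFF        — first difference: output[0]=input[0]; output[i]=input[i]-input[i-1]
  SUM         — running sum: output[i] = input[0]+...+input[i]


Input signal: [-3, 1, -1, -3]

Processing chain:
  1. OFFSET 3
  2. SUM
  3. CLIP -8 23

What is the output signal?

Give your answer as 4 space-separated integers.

Input: [-3, 1, -1, -3]
Stage 1 (OFFSET 3): -3+3=0, 1+3=4, -1+3=2, -3+3=0 -> [0, 4, 2, 0]
Stage 2 (SUM): sum[0..0]=0, sum[0..1]=4, sum[0..2]=6, sum[0..3]=6 -> [0, 4, 6, 6]
Stage 3 (CLIP -8 23): clip(0,-8,23)=0, clip(4,-8,23)=4, clip(6,-8,23)=6, clip(6,-8,23)=6 -> [0, 4, 6, 6]

Answer: 0 4 6 6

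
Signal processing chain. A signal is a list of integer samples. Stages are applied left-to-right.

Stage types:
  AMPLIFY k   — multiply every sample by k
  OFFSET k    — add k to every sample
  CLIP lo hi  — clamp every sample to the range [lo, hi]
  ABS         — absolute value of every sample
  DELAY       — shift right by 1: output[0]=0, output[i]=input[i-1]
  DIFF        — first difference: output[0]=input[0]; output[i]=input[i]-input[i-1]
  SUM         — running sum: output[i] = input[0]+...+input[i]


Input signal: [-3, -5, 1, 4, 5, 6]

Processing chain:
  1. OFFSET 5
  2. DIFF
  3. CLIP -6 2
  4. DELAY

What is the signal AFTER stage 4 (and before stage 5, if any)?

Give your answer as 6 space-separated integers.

Answer: 0 2 -2 2 2 1

Derivation:
Input: [-3, -5, 1, 4, 5, 6]
Stage 1 (OFFSET 5): -3+5=2, -5+5=0, 1+5=6, 4+5=9, 5+5=10, 6+5=11 -> [2, 0, 6, 9, 10, 11]
Stage 2 (DIFF): s[0]=2, 0-2=-2, 6-0=6, 9-6=3, 10-9=1, 11-10=1 -> [2, -2, 6, 3, 1, 1]
Stage 3 (CLIP -6 2): clip(2,-6,2)=2, clip(-2,-6,2)=-2, clip(6,-6,2)=2, clip(3,-6,2)=2, clip(1,-6,2)=1, clip(1,-6,2)=1 -> [2, -2, 2, 2, 1, 1]
Stage 4 (DELAY): [0, 2, -2, 2, 2, 1] = [0, 2, -2, 2, 2, 1] -> [0, 2, -2, 2, 2, 1]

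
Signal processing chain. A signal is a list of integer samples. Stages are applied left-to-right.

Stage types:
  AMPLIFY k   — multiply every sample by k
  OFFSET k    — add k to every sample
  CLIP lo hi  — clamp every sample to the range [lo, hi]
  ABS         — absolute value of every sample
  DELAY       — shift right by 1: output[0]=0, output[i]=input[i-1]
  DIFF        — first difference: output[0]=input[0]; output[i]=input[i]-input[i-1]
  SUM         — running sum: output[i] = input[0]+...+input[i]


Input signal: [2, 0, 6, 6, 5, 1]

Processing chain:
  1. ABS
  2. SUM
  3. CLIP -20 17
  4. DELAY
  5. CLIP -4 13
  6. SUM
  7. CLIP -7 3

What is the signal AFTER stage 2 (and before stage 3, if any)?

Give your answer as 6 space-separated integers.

Answer: 2 2 8 14 19 20

Derivation:
Input: [2, 0, 6, 6, 5, 1]
Stage 1 (ABS): |2|=2, |0|=0, |6|=6, |6|=6, |5|=5, |1|=1 -> [2, 0, 6, 6, 5, 1]
Stage 2 (SUM): sum[0..0]=2, sum[0..1]=2, sum[0..2]=8, sum[0..3]=14, sum[0..4]=19, sum[0..5]=20 -> [2, 2, 8, 14, 19, 20]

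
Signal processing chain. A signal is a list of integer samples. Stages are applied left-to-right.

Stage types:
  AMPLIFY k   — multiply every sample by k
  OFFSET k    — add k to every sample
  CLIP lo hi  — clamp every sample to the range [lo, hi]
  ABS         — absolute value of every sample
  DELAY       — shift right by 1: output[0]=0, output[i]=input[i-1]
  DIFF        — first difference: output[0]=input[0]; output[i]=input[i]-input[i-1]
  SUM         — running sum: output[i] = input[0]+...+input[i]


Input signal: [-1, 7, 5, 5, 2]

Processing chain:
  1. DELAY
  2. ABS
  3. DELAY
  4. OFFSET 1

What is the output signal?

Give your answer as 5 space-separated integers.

Answer: 1 1 2 8 6

Derivation:
Input: [-1, 7, 5, 5, 2]
Stage 1 (DELAY): [0, -1, 7, 5, 5] = [0, -1, 7, 5, 5] -> [0, -1, 7, 5, 5]
Stage 2 (ABS): |0|=0, |-1|=1, |7|=7, |5|=5, |5|=5 -> [0, 1, 7, 5, 5]
Stage 3 (DELAY): [0, 0, 1, 7, 5] = [0, 0, 1, 7, 5] -> [0, 0, 1, 7, 5]
Stage 4 (OFFSET 1): 0+1=1, 0+1=1, 1+1=2, 7+1=8, 5+1=6 -> [1, 1, 2, 8, 6]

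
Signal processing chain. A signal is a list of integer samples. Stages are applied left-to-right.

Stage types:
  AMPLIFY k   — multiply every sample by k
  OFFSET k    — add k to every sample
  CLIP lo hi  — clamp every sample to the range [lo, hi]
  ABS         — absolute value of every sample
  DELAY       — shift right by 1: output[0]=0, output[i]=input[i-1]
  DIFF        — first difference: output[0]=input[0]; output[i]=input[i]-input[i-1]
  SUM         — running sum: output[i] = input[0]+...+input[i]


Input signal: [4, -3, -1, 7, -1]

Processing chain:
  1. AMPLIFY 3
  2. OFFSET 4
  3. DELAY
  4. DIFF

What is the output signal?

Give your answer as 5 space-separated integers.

Input: [4, -3, -1, 7, -1]
Stage 1 (AMPLIFY 3): 4*3=12, -3*3=-9, -1*3=-3, 7*3=21, -1*3=-3 -> [12, -9, -3, 21, -3]
Stage 2 (OFFSET 4): 12+4=16, -9+4=-5, -3+4=1, 21+4=25, -3+4=1 -> [16, -5, 1, 25, 1]
Stage 3 (DELAY): [0, 16, -5, 1, 25] = [0, 16, -5, 1, 25] -> [0, 16, -5, 1, 25]
Stage 4 (DIFF): s[0]=0, 16-0=16, -5-16=-21, 1--5=6, 25-1=24 -> [0, 16, -21, 6, 24]

Answer: 0 16 -21 6 24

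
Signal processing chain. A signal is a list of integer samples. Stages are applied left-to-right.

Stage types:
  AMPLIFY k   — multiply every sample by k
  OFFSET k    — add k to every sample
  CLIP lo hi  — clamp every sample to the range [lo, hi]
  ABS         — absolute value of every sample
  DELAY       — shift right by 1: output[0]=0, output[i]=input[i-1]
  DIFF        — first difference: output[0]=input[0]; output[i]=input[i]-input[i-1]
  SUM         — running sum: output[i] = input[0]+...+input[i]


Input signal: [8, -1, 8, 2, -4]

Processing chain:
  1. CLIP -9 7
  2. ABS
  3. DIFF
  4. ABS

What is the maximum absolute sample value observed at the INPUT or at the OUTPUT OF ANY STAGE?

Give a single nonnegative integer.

Input: [8, -1, 8, 2, -4] (max |s|=8)
Stage 1 (CLIP -9 7): clip(8,-9,7)=7, clip(-1,-9,7)=-1, clip(8,-9,7)=7, clip(2,-9,7)=2, clip(-4,-9,7)=-4 -> [7, -1, 7, 2, -4] (max |s|=7)
Stage 2 (ABS): |7|=7, |-1|=1, |7|=7, |2|=2, |-4|=4 -> [7, 1, 7, 2, 4] (max |s|=7)
Stage 3 (DIFF): s[0]=7, 1-7=-6, 7-1=6, 2-7=-5, 4-2=2 -> [7, -6, 6, -5, 2] (max |s|=7)
Stage 4 (ABS): |7|=7, |-6|=6, |6|=6, |-5|=5, |2|=2 -> [7, 6, 6, 5, 2] (max |s|=7)
Overall max amplitude: 8

Answer: 8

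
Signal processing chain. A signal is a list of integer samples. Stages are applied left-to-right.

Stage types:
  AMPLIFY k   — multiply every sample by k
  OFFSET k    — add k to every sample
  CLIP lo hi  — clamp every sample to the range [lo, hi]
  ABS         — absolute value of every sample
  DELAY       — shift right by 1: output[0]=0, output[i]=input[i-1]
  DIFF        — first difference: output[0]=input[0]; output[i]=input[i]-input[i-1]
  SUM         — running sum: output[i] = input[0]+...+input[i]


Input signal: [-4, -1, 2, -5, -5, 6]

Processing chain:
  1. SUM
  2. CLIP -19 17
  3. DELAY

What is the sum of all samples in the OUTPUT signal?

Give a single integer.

Input: [-4, -1, 2, -5, -5, 6]
Stage 1 (SUM): sum[0..0]=-4, sum[0..1]=-5, sum[0..2]=-3, sum[0..3]=-8, sum[0..4]=-13, sum[0..5]=-7 -> [-4, -5, -3, -8, -13, -7]
Stage 2 (CLIP -19 17): clip(-4,-19,17)=-4, clip(-5,-19,17)=-5, clip(-3,-19,17)=-3, clip(-8,-19,17)=-8, clip(-13,-19,17)=-13, clip(-7,-19,17)=-7 -> [-4, -5, -3, -8, -13, -7]
Stage 3 (DELAY): [0, -4, -5, -3, -8, -13] = [0, -4, -5, -3, -8, -13] -> [0, -4, -5, -3, -8, -13]
Output sum: -33

Answer: -33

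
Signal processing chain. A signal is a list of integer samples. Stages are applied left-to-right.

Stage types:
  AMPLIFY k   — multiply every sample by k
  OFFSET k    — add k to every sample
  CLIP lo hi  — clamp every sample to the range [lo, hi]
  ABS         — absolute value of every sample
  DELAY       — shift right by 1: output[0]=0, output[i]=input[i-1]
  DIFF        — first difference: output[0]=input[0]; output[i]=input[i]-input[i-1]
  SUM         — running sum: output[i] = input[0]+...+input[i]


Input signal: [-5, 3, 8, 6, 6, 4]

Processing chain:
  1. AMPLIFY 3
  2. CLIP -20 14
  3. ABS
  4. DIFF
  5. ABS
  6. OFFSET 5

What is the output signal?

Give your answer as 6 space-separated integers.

Input: [-5, 3, 8, 6, 6, 4]
Stage 1 (AMPLIFY 3): -5*3=-15, 3*3=9, 8*3=24, 6*3=18, 6*3=18, 4*3=12 -> [-15, 9, 24, 18, 18, 12]
Stage 2 (CLIP -20 14): clip(-15,-20,14)=-15, clip(9,-20,14)=9, clip(24,-20,14)=14, clip(18,-20,14)=14, clip(18,-20,14)=14, clip(12,-20,14)=12 -> [-15, 9, 14, 14, 14, 12]
Stage 3 (ABS): |-15|=15, |9|=9, |14|=14, |14|=14, |14|=14, |12|=12 -> [15, 9, 14, 14, 14, 12]
Stage 4 (DIFF): s[0]=15, 9-15=-6, 14-9=5, 14-14=0, 14-14=0, 12-14=-2 -> [15, -6, 5, 0, 0, -2]
Stage 5 (ABS): |15|=15, |-6|=6, |5|=5, |0|=0, |0|=0, |-2|=2 -> [15, 6, 5, 0, 0, 2]
Stage 6 (OFFSET 5): 15+5=20, 6+5=11, 5+5=10, 0+5=5, 0+5=5, 2+5=7 -> [20, 11, 10, 5, 5, 7]

Answer: 20 11 10 5 5 7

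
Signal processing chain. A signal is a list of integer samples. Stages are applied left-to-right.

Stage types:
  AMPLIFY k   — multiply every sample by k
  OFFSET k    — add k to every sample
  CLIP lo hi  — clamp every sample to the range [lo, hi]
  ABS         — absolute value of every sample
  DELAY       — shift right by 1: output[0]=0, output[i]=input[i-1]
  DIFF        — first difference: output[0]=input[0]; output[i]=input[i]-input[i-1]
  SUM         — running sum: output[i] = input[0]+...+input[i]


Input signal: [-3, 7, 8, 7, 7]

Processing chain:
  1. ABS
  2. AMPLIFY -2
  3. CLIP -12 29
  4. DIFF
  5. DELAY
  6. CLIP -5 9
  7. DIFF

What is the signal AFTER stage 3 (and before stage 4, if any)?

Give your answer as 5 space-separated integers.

Answer: -6 -12 -12 -12 -12

Derivation:
Input: [-3, 7, 8, 7, 7]
Stage 1 (ABS): |-3|=3, |7|=7, |8|=8, |7|=7, |7|=7 -> [3, 7, 8, 7, 7]
Stage 2 (AMPLIFY -2): 3*-2=-6, 7*-2=-14, 8*-2=-16, 7*-2=-14, 7*-2=-14 -> [-6, -14, -16, -14, -14]
Stage 3 (CLIP -12 29): clip(-6,-12,29)=-6, clip(-14,-12,29)=-12, clip(-16,-12,29)=-12, clip(-14,-12,29)=-12, clip(-14,-12,29)=-12 -> [-6, -12, -12, -12, -12]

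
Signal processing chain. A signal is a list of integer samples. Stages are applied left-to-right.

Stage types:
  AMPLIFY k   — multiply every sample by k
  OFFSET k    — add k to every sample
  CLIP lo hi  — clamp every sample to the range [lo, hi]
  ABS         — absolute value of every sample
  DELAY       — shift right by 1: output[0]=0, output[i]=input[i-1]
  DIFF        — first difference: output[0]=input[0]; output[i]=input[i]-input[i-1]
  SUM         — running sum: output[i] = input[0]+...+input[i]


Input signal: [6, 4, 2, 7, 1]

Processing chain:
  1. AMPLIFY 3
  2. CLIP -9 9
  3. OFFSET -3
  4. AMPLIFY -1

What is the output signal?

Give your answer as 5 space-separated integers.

Input: [6, 4, 2, 7, 1]
Stage 1 (AMPLIFY 3): 6*3=18, 4*3=12, 2*3=6, 7*3=21, 1*3=3 -> [18, 12, 6, 21, 3]
Stage 2 (CLIP -9 9): clip(18,-9,9)=9, clip(12,-9,9)=9, clip(6,-9,9)=6, clip(21,-9,9)=9, clip(3,-9,9)=3 -> [9, 9, 6, 9, 3]
Stage 3 (OFFSET -3): 9+-3=6, 9+-3=6, 6+-3=3, 9+-3=6, 3+-3=0 -> [6, 6, 3, 6, 0]
Stage 4 (AMPLIFY -1): 6*-1=-6, 6*-1=-6, 3*-1=-3, 6*-1=-6, 0*-1=0 -> [-6, -6, -3, -6, 0]

Answer: -6 -6 -3 -6 0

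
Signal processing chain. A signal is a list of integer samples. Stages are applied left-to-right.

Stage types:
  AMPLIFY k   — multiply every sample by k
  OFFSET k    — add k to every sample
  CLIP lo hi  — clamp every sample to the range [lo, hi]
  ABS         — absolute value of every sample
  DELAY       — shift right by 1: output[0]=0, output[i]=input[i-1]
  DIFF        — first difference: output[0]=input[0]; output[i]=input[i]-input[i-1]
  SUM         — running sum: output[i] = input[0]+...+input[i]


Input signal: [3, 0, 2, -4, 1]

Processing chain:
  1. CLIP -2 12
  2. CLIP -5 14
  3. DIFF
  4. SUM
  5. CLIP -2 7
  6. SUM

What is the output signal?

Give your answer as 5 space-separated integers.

Answer: 3 3 5 3 4

Derivation:
Input: [3, 0, 2, -4, 1]
Stage 1 (CLIP -2 12): clip(3,-2,12)=3, clip(0,-2,12)=0, clip(2,-2,12)=2, clip(-4,-2,12)=-2, clip(1,-2,12)=1 -> [3, 0, 2, -2, 1]
Stage 2 (CLIP -5 14): clip(3,-5,14)=3, clip(0,-5,14)=0, clip(2,-5,14)=2, clip(-2,-5,14)=-2, clip(1,-5,14)=1 -> [3, 0, 2, -2, 1]
Stage 3 (DIFF): s[0]=3, 0-3=-3, 2-0=2, -2-2=-4, 1--2=3 -> [3, -3, 2, -4, 3]
Stage 4 (SUM): sum[0..0]=3, sum[0..1]=0, sum[0..2]=2, sum[0..3]=-2, sum[0..4]=1 -> [3, 0, 2, -2, 1]
Stage 5 (CLIP -2 7): clip(3,-2,7)=3, clip(0,-2,7)=0, clip(2,-2,7)=2, clip(-2,-2,7)=-2, clip(1,-2,7)=1 -> [3, 0, 2, -2, 1]
Stage 6 (SUM): sum[0..0]=3, sum[0..1]=3, sum[0..2]=5, sum[0..3]=3, sum[0..4]=4 -> [3, 3, 5, 3, 4]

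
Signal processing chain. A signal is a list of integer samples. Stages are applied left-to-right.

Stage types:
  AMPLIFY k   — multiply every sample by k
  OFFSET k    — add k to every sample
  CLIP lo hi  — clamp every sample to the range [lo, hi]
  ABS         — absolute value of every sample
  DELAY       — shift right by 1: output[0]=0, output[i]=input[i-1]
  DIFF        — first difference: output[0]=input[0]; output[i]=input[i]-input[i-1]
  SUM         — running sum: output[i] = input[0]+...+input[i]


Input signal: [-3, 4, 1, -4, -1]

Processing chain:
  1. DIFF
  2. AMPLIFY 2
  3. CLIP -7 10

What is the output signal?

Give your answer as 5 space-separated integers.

Answer: -6 10 -6 -7 6

Derivation:
Input: [-3, 4, 1, -4, -1]
Stage 1 (DIFF): s[0]=-3, 4--3=7, 1-4=-3, -4-1=-5, -1--4=3 -> [-3, 7, -3, -5, 3]
Stage 2 (AMPLIFY 2): -3*2=-6, 7*2=14, -3*2=-6, -5*2=-10, 3*2=6 -> [-6, 14, -6, -10, 6]
Stage 3 (CLIP -7 10): clip(-6,-7,10)=-6, clip(14,-7,10)=10, clip(-6,-7,10)=-6, clip(-10,-7,10)=-7, clip(6,-7,10)=6 -> [-6, 10, -6, -7, 6]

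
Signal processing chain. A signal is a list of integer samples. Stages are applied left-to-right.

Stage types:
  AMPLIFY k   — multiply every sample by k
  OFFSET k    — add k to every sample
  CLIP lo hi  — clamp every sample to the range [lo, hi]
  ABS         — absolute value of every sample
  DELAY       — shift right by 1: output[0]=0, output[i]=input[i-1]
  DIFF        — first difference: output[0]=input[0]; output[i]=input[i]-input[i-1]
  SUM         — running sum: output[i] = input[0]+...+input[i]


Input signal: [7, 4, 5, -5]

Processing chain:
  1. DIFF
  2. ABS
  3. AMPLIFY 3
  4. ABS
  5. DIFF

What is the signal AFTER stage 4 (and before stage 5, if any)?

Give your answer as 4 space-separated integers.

Input: [7, 4, 5, -5]
Stage 1 (DIFF): s[0]=7, 4-7=-3, 5-4=1, -5-5=-10 -> [7, -3, 1, -10]
Stage 2 (ABS): |7|=7, |-3|=3, |1|=1, |-10|=10 -> [7, 3, 1, 10]
Stage 3 (AMPLIFY 3): 7*3=21, 3*3=9, 1*3=3, 10*3=30 -> [21, 9, 3, 30]
Stage 4 (ABS): |21|=21, |9|=9, |3|=3, |30|=30 -> [21, 9, 3, 30]

Answer: 21 9 3 30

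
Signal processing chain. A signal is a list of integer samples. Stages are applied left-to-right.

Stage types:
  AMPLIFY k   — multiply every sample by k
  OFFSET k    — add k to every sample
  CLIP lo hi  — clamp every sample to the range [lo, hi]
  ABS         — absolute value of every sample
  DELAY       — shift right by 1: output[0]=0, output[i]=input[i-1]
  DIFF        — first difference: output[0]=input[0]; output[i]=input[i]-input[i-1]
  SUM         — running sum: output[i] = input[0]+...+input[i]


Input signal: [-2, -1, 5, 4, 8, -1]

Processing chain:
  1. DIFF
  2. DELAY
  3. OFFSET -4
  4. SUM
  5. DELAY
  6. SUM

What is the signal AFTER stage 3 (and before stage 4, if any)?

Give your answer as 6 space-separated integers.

Answer: -4 -6 -3 2 -5 0

Derivation:
Input: [-2, -1, 5, 4, 8, -1]
Stage 1 (DIFF): s[0]=-2, -1--2=1, 5--1=6, 4-5=-1, 8-4=4, -1-8=-9 -> [-2, 1, 6, -1, 4, -9]
Stage 2 (DELAY): [0, -2, 1, 6, -1, 4] = [0, -2, 1, 6, -1, 4] -> [0, -2, 1, 6, -1, 4]
Stage 3 (OFFSET -4): 0+-4=-4, -2+-4=-6, 1+-4=-3, 6+-4=2, -1+-4=-5, 4+-4=0 -> [-4, -6, -3, 2, -5, 0]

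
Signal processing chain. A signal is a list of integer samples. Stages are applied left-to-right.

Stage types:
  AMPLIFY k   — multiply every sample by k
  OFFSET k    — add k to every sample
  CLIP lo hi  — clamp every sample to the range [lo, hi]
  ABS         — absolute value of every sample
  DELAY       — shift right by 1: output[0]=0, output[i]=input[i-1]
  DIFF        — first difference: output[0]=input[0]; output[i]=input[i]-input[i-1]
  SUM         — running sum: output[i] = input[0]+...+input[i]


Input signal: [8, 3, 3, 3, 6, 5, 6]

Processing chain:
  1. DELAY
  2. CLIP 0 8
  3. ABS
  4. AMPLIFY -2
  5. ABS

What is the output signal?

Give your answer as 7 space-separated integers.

Answer: 0 16 6 6 6 12 10

Derivation:
Input: [8, 3, 3, 3, 6, 5, 6]
Stage 1 (DELAY): [0, 8, 3, 3, 3, 6, 5] = [0, 8, 3, 3, 3, 6, 5] -> [0, 8, 3, 3, 3, 6, 5]
Stage 2 (CLIP 0 8): clip(0,0,8)=0, clip(8,0,8)=8, clip(3,0,8)=3, clip(3,0,8)=3, clip(3,0,8)=3, clip(6,0,8)=6, clip(5,0,8)=5 -> [0, 8, 3, 3, 3, 6, 5]
Stage 3 (ABS): |0|=0, |8|=8, |3|=3, |3|=3, |3|=3, |6|=6, |5|=5 -> [0, 8, 3, 3, 3, 6, 5]
Stage 4 (AMPLIFY -2): 0*-2=0, 8*-2=-16, 3*-2=-6, 3*-2=-6, 3*-2=-6, 6*-2=-12, 5*-2=-10 -> [0, -16, -6, -6, -6, -12, -10]
Stage 5 (ABS): |0|=0, |-16|=16, |-6|=6, |-6|=6, |-6|=6, |-12|=12, |-10|=10 -> [0, 16, 6, 6, 6, 12, 10]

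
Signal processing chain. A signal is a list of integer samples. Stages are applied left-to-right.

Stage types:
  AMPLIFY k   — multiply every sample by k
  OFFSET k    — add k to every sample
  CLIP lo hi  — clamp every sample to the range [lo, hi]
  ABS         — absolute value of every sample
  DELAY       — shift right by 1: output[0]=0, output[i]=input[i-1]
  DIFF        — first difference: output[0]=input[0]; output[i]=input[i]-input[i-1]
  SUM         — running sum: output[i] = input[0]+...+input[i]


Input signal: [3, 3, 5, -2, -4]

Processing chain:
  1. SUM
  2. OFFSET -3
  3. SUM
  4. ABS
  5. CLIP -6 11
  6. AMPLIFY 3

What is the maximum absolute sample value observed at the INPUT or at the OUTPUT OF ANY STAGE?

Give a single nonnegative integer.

Answer: 33

Derivation:
Input: [3, 3, 5, -2, -4] (max |s|=5)
Stage 1 (SUM): sum[0..0]=3, sum[0..1]=6, sum[0..2]=11, sum[0..3]=9, sum[0..4]=5 -> [3, 6, 11, 9, 5] (max |s|=11)
Stage 2 (OFFSET -3): 3+-3=0, 6+-3=3, 11+-3=8, 9+-3=6, 5+-3=2 -> [0, 3, 8, 6, 2] (max |s|=8)
Stage 3 (SUM): sum[0..0]=0, sum[0..1]=3, sum[0..2]=11, sum[0..3]=17, sum[0..4]=19 -> [0, 3, 11, 17, 19] (max |s|=19)
Stage 4 (ABS): |0|=0, |3|=3, |11|=11, |17|=17, |19|=19 -> [0, 3, 11, 17, 19] (max |s|=19)
Stage 5 (CLIP -6 11): clip(0,-6,11)=0, clip(3,-6,11)=3, clip(11,-6,11)=11, clip(17,-6,11)=11, clip(19,-6,11)=11 -> [0, 3, 11, 11, 11] (max |s|=11)
Stage 6 (AMPLIFY 3): 0*3=0, 3*3=9, 11*3=33, 11*3=33, 11*3=33 -> [0, 9, 33, 33, 33] (max |s|=33)
Overall max amplitude: 33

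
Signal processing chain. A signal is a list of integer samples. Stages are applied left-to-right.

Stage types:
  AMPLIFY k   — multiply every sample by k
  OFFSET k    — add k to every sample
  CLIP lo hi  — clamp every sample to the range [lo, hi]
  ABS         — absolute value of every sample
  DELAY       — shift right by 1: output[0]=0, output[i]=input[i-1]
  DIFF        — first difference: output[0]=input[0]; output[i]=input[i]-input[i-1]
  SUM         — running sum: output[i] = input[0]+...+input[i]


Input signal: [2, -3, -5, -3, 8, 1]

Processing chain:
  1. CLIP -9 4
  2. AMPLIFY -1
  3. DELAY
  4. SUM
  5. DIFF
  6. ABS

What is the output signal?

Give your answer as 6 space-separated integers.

Input: [2, -3, -5, -3, 8, 1]
Stage 1 (CLIP -9 4): clip(2,-9,4)=2, clip(-3,-9,4)=-3, clip(-5,-9,4)=-5, clip(-3,-9,4)=-3, clip(8,-9,4)=4, clip(1,-9,4)=1 -> [2, -3, -5, -3, 4, 1]
Stage 2 (AMPLIFY -1): 2*-1=-2, -3*-1=3, -5*-1=5, -3*-1=3, 4*-1=-4, 1*-1=-1 -> [-2, 3, 5, 3, -4, -1]
Stage 3 (DELAY): [0, -2, 3, 5, 3, -4] = [0, -2, 3, 5, 3, -4] -> [0, -2, 3, 5, 3, -4]
Stage 4 (SUM): sum[0..0]=0, sum[0..1]=-2, sum[0..2]=1, sum[0..3]=6, sum[0..4]=9, sum[0..5]=5 -> [0, -2, 1, 6, 9, 5]
Stage 5 (DIFF): s[0]=0, -2-0=-2, 1--2=3, 6-1=5, 9-6=3, 5-9=-4 -> [0, -2, 3, 5, 3, -4]
Stage 6 (ABS): |0|=0, |-2|=2, |3|=3, |5|=5, |3|=3, |-4|=4 -> [0, 2, 3, 5, 3, 4]

Answer: 0 2 3 5 3 4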